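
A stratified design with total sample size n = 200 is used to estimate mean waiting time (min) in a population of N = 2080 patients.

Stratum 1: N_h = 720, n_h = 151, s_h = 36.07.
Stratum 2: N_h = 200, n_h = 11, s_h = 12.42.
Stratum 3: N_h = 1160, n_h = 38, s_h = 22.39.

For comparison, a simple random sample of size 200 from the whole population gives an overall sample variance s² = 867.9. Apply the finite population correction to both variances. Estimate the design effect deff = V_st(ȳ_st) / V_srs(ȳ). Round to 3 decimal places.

deff ≈ 1.251

V̂(ȳ_st) = Σ W_h² (1 − n_h/N_h) s_h²/n_h, with W_h = N_h/N and N = 2080:
  stratum 1: (720/2080)²·(1 − 151/720)·36.07²/151 = 0.815893
  stratum 2: (200/2080)²·(1 − 11/200)·12.42²/11 = 0.122522
  stratum 3: (1160/2080)²·(1 − 38/1160)·22.39²/38 = 3.9687
V_st = 4.90712
V_srs = (1 − 200/2080)·867.9/200 = 3.92224
deff = V_st / V_srs = 4.90712/3.92224 = 1.2511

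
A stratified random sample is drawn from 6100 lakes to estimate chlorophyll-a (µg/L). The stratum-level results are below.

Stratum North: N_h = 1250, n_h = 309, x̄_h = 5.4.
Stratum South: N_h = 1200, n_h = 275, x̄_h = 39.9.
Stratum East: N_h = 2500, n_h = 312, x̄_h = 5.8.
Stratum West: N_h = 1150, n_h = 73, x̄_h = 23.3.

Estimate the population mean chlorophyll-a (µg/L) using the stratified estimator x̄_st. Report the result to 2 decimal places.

x̄_st ≈ 15.73

N = Σ N_h = 6100. Stratum weights W_h = N_h/N.
x̄_st = (1250·5.4 + 1200·39.9 + 2500·5.8 + 1150·23.3) / 6100 = 15.7254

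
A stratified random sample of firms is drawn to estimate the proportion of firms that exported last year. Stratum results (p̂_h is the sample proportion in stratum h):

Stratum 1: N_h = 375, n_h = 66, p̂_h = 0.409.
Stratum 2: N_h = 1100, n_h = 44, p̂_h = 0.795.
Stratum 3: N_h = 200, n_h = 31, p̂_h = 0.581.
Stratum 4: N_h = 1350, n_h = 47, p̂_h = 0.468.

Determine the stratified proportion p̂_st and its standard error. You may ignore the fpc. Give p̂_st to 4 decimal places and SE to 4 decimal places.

N = 3025; stratum weights W_h = N_h/N.
p̂_st = Σ W_h p̂_h = (375·0.409 + 1100·0.795 + 200·0.581 + 1350·0.468)/3025 = 0.58707
V̂(p̂_st) = Σ W_h² p̂_h(1−p̂_h)/(n_h−1):
  stratum 1: (375/3025)²·0.409·0.591/65 = 5.71491e-05
  stratum 2: (1100/3025)²·0.795·0.205/43 = 0.000501172
  stratum 3: (200/3025)²·0.581·0.419/30 = 3.54714e-05
  stratum 4: (1350/3025)²·0.468·0.532/46 = 0.00107799
V̂(p̂_st) = 0.00167179; SE = √V̂ = 0.0408875

p̂_st ≈ 0.5871, SE ≈ 0.0409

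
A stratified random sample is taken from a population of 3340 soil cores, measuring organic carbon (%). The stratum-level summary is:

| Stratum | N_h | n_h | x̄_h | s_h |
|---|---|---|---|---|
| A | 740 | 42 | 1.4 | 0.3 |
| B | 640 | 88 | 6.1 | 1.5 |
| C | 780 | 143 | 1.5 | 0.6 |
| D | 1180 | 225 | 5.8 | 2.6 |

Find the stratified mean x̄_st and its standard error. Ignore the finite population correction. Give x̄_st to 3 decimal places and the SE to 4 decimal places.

x̄_st = Σ W_h x̄_h = (740·1.4 + 640·6.1 + 780·1.5 + 1180·5.8)/3340 = 3.87844
V̂(x̄_st) = Σ W_h² s_h²/n_h, with W_h = N_h/N and N = 3340:
  stratum A: (740/3340)²·0.3²/42 = 0.000105187
  stratum B: (640/3340)²·1.5²/88 = 0.000938787
  stratum C: (780/3340)²·0.6²/143 = 0.000137298
  stratum D: (1180/3340)²·2.6²/225 = 0.00375003
V̂(x̄_st) = 0.00493131
SE(x̄_st) = √0.00493131 = 0.0702233

x̄_st ≈ 3.878, SE ≈ 0.0702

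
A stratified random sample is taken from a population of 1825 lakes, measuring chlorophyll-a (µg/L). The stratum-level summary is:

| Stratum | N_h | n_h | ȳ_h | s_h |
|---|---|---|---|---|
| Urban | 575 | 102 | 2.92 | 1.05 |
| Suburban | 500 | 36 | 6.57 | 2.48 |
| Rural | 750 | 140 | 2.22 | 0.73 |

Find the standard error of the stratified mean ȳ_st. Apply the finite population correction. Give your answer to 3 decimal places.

V̂(ȳ_st) = Σ W_h² (1 − n_h/N_h) s_h²/n_h, with W_h = N_h/N and N = 1825:
  stratum Urban: (575/1825)²·(1 − 102/575)·1.05²/102 = 0.000882636
  stratum Suburban: (500/1825)²·(1 − 36/500)·2.48²/36 = 0.0119004
  stratum Rural: (750/1825)²·(1 − 140/750)·0.73²/140 = 0.000522857
V̂(ȳ_st) = 0.0133059
SE(ȳ_st) = √0.0133059 = 0.115351

SE(ȳ_st) ≈ 0.115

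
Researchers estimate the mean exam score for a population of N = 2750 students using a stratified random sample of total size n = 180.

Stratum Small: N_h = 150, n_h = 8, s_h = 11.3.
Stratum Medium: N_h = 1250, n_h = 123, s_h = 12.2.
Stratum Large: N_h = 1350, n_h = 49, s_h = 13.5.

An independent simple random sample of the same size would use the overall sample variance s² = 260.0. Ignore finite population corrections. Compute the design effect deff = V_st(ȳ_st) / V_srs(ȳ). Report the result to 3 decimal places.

deff ≈ 0.827

V̂(ȳ_st) = Σ W_h² s_h²/n_h, with W_h = N_h/N and N = 2750:
  stratum Small: (150/2750)²·11.3²/8 = 0.047488
  stratum Medium: (1250/2750)²·12.2²/123 = 0.250017
  stratum Large: (1350/2750)²·13.5²/49 = 0.896342
V_st = 1.19385
V_srs = s²/n = 260.0/180 = 1.44444
deff = V_st / V_srs = 1.19385/1.44444 = 0.8265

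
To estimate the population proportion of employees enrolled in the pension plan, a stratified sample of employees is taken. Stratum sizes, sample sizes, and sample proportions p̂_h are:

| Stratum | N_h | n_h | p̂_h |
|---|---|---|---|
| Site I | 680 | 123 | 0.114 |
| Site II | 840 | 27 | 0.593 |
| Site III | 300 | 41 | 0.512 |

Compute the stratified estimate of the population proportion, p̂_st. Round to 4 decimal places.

N = 1820; stratum weights W_h = N_h/N.
p̂_st = Σ W_h p̂_h = (680·0.114 + 840·0.593 + 300·0.512)/1820 = 0.40068

p̂_st ≈ 0.4007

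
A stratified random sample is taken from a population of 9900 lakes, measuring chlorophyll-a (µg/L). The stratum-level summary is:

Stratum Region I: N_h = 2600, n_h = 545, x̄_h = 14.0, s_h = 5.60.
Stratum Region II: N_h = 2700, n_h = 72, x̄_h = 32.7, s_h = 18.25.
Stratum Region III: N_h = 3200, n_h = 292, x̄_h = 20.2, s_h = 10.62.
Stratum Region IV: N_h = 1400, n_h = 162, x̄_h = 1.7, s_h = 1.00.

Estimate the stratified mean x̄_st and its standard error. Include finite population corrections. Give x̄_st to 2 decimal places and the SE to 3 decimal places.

x̄_st ≈ 19.36, SE ≈ 0.612

x̄_st = Σ W_h x̄_h = (2600·14.0 + 2700·32.7 + 3200·20.2 + 1400·1.7)/9900 = 19.36465
V̂(x̄_st) = Σ W_h² (1 − n_h/N_h) s_h²/n_h, with W_h = N_h/N and N = 9900:
  stratum Region I: (2600/9900)²·(1 − 545/2600)·5.60²/545 = 0.00313685
  stratum Region II: (2700/9900)²·(1 − 72/2700)·18.25²/72 = 0.334898
  stratum Region III: (3200/9900)²·(1 − 292/3200)·10.62²/292 = 0.0366725
  stratum Region IV: (1400/9900)²·(1 − 162/1400)·1.00²/162 = 0.00010916
V̂(x̄_st) = 0.374816
SE(x̄_st) = √0.374816 = 0.612222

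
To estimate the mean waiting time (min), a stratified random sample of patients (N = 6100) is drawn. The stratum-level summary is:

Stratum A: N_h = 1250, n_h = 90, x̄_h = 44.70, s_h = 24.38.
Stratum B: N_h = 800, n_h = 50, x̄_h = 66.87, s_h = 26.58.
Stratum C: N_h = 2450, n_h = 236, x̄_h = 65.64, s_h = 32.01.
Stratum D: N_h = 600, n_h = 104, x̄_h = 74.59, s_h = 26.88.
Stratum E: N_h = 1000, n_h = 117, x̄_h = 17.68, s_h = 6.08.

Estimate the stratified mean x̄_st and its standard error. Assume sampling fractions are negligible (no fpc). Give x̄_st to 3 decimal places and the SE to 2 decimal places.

x̄_st ≈ 54.528, SE ≈ 1.14

x̄_st = Σ W_h x̄_h = (1250·44.70 + 800·66.87 + 2450·65.64 + 600·74.59 + 1000·17.68)/6100 = 54.52836
V̂(x̄_st) = Σ W_h² s_h²/n_h, with W_h = N_h/N and N = 6100:
  stratum A: (1250/6100)²·24.38²/90 = 0.277323
  stratum B: (800/6100)²·26.58²/50 = 0.24303
  stratum C: (2450/6100)²·32.01²/236 = 0.700377
  stratum D: (600/6100)²·26.88²/104 = 0.0672153
  stratum E: (1000/6100)²·6.08²/117 = 0.00849105
V̂(x̄_st) = 1.29644
SE(x̄_st) = √1.29644 = 1.13861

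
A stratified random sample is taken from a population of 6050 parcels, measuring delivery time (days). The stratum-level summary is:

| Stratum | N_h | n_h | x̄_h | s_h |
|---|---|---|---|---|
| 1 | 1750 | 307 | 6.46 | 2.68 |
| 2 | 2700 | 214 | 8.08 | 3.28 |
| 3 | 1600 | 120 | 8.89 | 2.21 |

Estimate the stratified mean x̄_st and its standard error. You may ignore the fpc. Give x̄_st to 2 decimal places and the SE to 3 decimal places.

x̄_st = Σ W_h x̄_h = (1750·6.46 + 2700·8.08 + 1600·8.89)/6050 = 7.82562
V̂(x̄_st) = Σ W_h² s_h²/n_h, with W_h = N_h/N and N = 6050:
  stratum 1: (1750/6050)²·2.68²/307 = 0.00195748
  stratum 2: (2700/6050)²·3.28²/214 = 0.0100127
  stratum 3: (1600/6050)²·2.21²/120 = 0.00284664
V̂(x̄_st) = 0.0148168
SE(x̄_st) = √0.0148168 = 0.121724

x̄_st ≈ 7.83, SE ≈ 0.122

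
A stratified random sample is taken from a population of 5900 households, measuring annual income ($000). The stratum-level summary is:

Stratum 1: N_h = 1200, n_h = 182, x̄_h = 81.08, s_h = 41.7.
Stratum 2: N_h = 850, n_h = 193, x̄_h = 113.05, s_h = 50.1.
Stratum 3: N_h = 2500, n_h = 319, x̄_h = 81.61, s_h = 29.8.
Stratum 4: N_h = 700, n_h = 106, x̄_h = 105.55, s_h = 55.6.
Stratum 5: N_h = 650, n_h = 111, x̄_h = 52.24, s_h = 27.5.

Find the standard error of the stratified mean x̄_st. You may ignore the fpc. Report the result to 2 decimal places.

V̂(x̄_st) = Σ W_h² s_h²/n_h, with W_h = N_h/N and N = 5900:
  stratum 1: (1200/5900)²·41.7²/182 = 0.395238
  stratum 2: (850/5900)²·50.1²/193 = 0.269931
  stratum 3: (2500/5900)²·29.8²/319 = 0.499825
  stratum 4: (700/5900)²·55.6²/106 = 0.410521
  stratum 5: (650/5900)²·27.5²/111 = 0.0826923
V̂(x̄_st) = 1.65821
SE(x̄_st) = √1.65821 = 1.28771

SE(x̄_st) ≈ 1.29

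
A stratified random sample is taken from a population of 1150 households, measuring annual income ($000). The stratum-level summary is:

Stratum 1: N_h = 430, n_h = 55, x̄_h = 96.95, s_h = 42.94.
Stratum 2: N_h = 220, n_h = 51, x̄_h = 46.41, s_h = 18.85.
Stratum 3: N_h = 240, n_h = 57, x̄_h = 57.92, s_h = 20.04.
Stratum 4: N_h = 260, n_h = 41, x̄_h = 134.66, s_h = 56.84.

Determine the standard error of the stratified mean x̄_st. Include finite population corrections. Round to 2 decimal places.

SE(x̄_st) ≈ 2.81

V̂(x̄_st) = Σ W_h² (1 − n_h/N_h) s_h²/n_h, with W_h = N_h/N and N = 1150:
  stratum 1: (430/1150)²·(1 − 55/430)·42.94²/55 = 4.08757
  stratum 2: (220/1150)²·(1 − 51/220)·18.85²/51 = 0.195869
  stratum 3: (240/1150)²·(1 − 57/240)·20.04²/57 = 0.233985
  stratum 4: (260/1150)²·(1 − 41/260)·56.84²/41 = 3.3927
V̂(x̄_st) = 7.91013
SE(x̄_st) = √7.91013 = 2.8125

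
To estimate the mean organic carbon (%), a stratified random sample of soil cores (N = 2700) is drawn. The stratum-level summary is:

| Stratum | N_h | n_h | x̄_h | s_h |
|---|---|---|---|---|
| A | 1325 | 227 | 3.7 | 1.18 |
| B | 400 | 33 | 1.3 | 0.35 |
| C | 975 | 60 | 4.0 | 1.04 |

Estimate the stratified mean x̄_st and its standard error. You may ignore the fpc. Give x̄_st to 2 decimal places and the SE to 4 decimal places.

x̄_st ≈ 3.45, SE ≈ 0.0625

x̄_st = Σ W_h x̄_h = (1325·3.7 + 400·1.3 + 975·4.0)/2700 = 3.45278
V̂(x̄_st) = Σ W_h² s_h²/n_h, with W_h = N_h/N and N = 2700:
  stratum A: (1325/2700)²·1.18²/227 = 0.00147721
  stratum B: (400/2700)²·0.35²/33 = 8.14732e-05
  stratum C: (975/2700)²·1.04²/60 = 0.0023507
V̂(x̄_st) = 0.00390938
SE(x̄_st) = √0.00390938 = 0.0625251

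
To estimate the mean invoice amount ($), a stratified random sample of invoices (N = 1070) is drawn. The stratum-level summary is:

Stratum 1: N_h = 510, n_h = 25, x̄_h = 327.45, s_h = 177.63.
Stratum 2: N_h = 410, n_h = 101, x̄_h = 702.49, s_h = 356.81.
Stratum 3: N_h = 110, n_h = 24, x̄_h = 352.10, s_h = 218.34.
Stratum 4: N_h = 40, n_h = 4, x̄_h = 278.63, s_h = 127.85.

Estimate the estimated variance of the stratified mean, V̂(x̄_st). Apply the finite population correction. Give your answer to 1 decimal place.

V̂(x̄_st) ≈ 433.7

V̂(x̄_st) = Σ W_h² (1 − n_h/N_h) s_h²/n_h, with W_h = N_h/N and N = 1070:
  stratum 1: (510/1070)²·(1 − 25/510)·177.63²/25 = 272.67
  stratum 2: (410/1070)²·(1 − 101/410)·356.81²/101 = 139.485
  stratum 3: (110/1070)²·(1 − 24/110)·218.34²/24 = 16.4127
  stratum 4: (40/1070)²·(1 − 4/40)·127.85²/4 = 5.13968
V̂(x̄_st) = 433.707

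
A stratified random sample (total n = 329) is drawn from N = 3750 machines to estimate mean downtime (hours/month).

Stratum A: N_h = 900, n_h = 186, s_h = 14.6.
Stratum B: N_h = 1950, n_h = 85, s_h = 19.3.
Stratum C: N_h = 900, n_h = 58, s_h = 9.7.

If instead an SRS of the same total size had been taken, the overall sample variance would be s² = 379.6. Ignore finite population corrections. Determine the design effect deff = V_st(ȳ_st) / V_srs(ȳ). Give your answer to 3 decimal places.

V̂(ȳ_st) = Σ W_h² s_h²/n_h, with W_h = N_h/N and N = 3750:
  stratum A: (900/3750)²·14.6²/186 = 0.0660108
  stratum B: (1950/3750)²·19.3²/85 = 1.18496
  stratum C: (900/3750)²·9.7²/58 = 0.0934411
V_st = 1.34441
V_srs = s²/n = 379.6/329 = 1.1538
deff = V_st / V_srs = 1.34441/1.1538 = 1.1652

deff ≈ 1.165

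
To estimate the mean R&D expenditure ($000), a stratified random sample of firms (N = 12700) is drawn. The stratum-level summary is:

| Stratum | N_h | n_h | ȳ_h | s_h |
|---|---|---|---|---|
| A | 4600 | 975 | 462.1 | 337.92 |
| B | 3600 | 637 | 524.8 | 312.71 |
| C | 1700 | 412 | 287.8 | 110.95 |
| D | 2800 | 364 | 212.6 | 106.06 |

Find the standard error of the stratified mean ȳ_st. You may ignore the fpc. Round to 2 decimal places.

V̂(ȳ_st) = Σ W_h² s_h²/n_h, with W_h = N_h/N and N = 12700:
  stratum A: (4600/12700)²·337.92²/975 = 15.365
  stratum B: (3600/12700)²·312.71²/637 = 12.3351
  stratum C: (1700/12700)²·110.95²/412 = 0.535362
  stratum D: (2800/12700)²·106.06²/364 = 1.50214
V̂(ȳ_st) = 29.7375
SE(ȳ_st) = √29.7375 = 5.45321

SE(ȳ_st) ≈ 5.45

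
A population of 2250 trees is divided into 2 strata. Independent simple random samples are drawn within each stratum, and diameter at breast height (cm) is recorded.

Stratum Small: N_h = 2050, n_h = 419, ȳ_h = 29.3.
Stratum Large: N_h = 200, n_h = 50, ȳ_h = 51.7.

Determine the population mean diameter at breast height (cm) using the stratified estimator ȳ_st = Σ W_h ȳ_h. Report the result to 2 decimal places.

ȳ_st ≈ 31.29

N = Σ N_h = 2250. Stratum weights W_h = N_h/N.
ȳ_st = (2050·29.3 + 200·51.7) / 2250 = 31.2911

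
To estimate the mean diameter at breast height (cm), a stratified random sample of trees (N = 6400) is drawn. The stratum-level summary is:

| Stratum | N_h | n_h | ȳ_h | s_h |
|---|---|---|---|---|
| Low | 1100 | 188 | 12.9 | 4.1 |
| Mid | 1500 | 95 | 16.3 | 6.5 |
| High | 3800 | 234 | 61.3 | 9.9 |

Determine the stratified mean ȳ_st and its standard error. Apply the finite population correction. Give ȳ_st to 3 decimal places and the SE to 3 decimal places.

ȳ_st ≈ 42.434, SE ≈ 0.405

ȳ_st = Σ W_h ȳ_h = (1100·12.9 + 1500·16.3 + 3800·61.3)/6400 = 42.43438
V̂(ȳ_st) = Σ W_h² (1 − n_h/N_h) s_h²/n_h, with W_h = N_h/N and N = 6400:
  stratum Low: (1100/6400)²·(1 − 188/1100)·4.1²/188 = 0.00218997
  stratum Mid: (1500/6400)²·(1 − 95/1500)·6.5²/95 = 0.0228829
  stratum High: (3800/6400)²·(1 − 234/3800)·9.9²/234 = 0.138567
V̂(ȳ_st) = 0.16364
SE(ȳ_st) = √0.16364 = 0.404524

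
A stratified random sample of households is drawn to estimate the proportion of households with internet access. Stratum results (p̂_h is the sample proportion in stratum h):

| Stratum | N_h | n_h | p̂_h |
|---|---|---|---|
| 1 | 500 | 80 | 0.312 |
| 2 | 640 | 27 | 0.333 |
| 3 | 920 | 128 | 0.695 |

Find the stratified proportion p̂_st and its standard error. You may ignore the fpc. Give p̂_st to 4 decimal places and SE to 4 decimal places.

p̂_st ≈ 0.4896, SE ≈ 0.0363

N = 2060; stratum weights W_h = N_h/N.
p̂_st = Σ W_h p̂_h = (500·0.312 + 640·0.333 + 920·0.695)/2060 = 0.48957
V̂(p̂_st) = Σ W_h² p̂_h(1−p̂_h)/(n_h−1):
  stratum 1: (500/2060)²·0.312·0.688/79 = 0.000160074
  stratum 2: (640/2060)²·0.333·0.667/26 = 0.00082456
  stratum 3: (920/2060)²·0.695·0.305/127 = 0.000332906
V̂(p̂_st) = 0.00131754; SE = √V̂ = 0.0362979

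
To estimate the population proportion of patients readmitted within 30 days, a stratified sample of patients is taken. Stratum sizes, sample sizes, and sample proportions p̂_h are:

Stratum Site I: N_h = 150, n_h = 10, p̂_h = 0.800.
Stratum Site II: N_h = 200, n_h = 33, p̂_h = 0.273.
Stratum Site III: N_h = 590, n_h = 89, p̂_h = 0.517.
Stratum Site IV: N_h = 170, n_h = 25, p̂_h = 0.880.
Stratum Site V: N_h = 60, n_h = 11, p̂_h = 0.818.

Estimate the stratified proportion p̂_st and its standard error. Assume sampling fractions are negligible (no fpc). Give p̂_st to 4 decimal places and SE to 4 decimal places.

p̂_st ≈ 0.5798, SE ≈ 0.0364

N = 1170; stratum weights W_h = N_h/N.
p̂_st = Σ W_h p̂_h = (150·0.800 + 200·0.273 + 590·0.517 + 170·0.880 + 60·0.818)/1170 = 0.57975
V̂(p̂_st) = Σ W_h² p̂_h(1−p̂_h)/(n_h−1):
  stratum Site I: (150/1170)²·0.800·0.200/9 = 0.000292205
  stratum Site II: (200/1170)²·0.273·0.727/32 = 0.000181232
  stratum Site III: (590/1170)²·0.517·0.483/88 = 0.000721585
  stratum Site IV: (170/1170)²·0.880·0.120/24 = 9.28921e-05
  stratum Site V: (60/1170)²·0.818·0.182/10 = 3.91521e-05
V̂(p̂_st) = 0.00132707; SE = √V̂ = 0.0364289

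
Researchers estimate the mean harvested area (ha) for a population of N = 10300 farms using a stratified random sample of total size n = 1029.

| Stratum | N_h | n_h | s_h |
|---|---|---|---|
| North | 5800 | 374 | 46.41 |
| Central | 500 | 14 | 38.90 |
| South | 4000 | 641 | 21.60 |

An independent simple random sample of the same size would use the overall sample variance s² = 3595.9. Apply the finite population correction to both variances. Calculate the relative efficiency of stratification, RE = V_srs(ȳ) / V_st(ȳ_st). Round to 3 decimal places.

V̂(ȳ_st) = Σ W_h² (1 − n_h/N_h) s_h²/n_h, with W_h = N_h/N and N = 10300:
  stratum North: (5800/10300)²·(1 − 374/5800)·46.41²/374 = 1.70838
  stratum Central: (500/10300)²·(1 − 14/500)·38.90²/14 = 0.247573
  stratum South: (4000/10300)²·(1 − 641/4000)·21.60²/641 = 0.0921818
V_st = 2.04814
V_srs = (1 − 1029/10300)·3595.9/1029 = 3.14544
Relative efficiency = V_srs / V_st = 3.14544/2.04814 = 1.5358

RE ≈ 1.536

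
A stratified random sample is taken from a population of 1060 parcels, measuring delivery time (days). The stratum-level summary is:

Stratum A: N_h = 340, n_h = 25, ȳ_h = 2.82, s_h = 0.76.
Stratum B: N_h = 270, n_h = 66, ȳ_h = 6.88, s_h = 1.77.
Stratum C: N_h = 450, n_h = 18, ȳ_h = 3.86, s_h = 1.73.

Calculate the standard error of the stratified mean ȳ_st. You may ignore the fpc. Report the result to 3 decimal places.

V̂(ȳ_st) = Σ W_h² s_h²/n_h, with W_h = N_h/N and N = 1060:
  stratum A: (340/1060)²·0.76²/25 = 0.00237702
  stratum B: (270/1060)²·1.77²/66 = 0.00307977
  stratum C: (450/1060)²·1.73²/18 = 0.0299663
V̂(ȳ_st) = 0.0354231
SE(ȳ_st) = √0.0354231 = 0.18821

SE(ȳ_st) ≈ 0.188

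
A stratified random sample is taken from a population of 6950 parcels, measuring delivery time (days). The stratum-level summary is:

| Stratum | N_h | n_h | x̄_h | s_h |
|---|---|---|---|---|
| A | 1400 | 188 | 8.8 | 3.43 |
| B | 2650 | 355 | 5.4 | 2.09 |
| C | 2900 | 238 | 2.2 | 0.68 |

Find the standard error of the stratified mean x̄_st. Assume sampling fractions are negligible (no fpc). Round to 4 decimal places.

SE(x̄_st) ≈ 0.0683

V̂(x̄_st) = Σ W_h² s_h²/n_h, with W_h = N_h/N and N = 6950:
  stratum A: (1400/6950)²·3.43²/188 = 0.00253932
  stratum B: (2650/6950)²·2.09²/355 = 0.0017889
  stratum C: (2900/6950)²·0.68²/238 = 0.000338273
V̂(x̄_st) = 0.00466649
SE(x̄_st) = √0.00466649 = 0.0683117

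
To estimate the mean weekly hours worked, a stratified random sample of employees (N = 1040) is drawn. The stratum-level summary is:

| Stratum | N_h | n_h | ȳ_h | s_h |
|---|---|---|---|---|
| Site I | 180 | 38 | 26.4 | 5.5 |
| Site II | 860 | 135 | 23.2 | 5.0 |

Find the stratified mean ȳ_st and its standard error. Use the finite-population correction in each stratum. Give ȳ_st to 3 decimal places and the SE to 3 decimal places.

ȳ_st ≈ 23.754, SE ≈ 0.354

ȳ_st = Σ W_h ȳ_h = (180·26.4 + 860·23.2)/1040 = 23.75385
V̂(ȳ_st) = Σ W_h² (1 − n_h/N_h) s_h²/n_h, with W_h = N_h/N and N = 1040:
  stratum Site I: (180/1040)²·(1 − 38/180)·5.5²/38 = 0.018812
  stratum Site II: (860/1040)²·(1 − 135/860)·5.0²/135 = 0.106752
V̂(ȳ_st) = 0.125564
SE(ȳ_st) = √0.125564 = 0.35435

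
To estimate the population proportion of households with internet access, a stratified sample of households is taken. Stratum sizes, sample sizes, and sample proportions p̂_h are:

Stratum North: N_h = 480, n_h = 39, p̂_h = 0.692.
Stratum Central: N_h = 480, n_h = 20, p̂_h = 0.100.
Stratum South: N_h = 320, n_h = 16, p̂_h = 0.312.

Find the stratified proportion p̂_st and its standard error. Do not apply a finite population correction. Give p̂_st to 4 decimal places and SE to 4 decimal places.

p̂_st ≈ 0.3750, SE ≈ 0.0485

N = 1280; stratum weights W_h = N_h/N.
p̂_st = Σ W_h p̂_h = (480·0.692 + 480·0.100 + 320·0.312)/1280 = 0.37500
V̂(p̂_st) = Σ W_h² p̂_h(1−p̂_h)/(n_h−1):
  stratum North: (480/1280)²·0.692·0.308/38 = 0.000788743
  stratum Central: (480/1280)²·0.100·0.900/19 = 0.000666118
  stratum South: (320/1280)²·0.312·0.688/15 = 0.0008944
V̂(p̂_st) = 0.00234926; SE = √V̂ = 0.0484692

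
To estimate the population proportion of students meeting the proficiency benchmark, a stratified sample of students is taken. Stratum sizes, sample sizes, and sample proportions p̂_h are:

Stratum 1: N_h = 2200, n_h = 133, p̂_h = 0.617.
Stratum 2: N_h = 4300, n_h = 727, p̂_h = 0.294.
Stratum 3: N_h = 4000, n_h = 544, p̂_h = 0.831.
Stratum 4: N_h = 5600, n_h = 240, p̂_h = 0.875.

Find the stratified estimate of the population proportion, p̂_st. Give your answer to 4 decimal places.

N = 16100; stratum weights W_h = N_h/N.
p̂_st = Σ W_h p̂_h = (2200·0.617 + 4300·0.294 + 4000·0.831 + 5600·0.875)/16100 = 0.67364

p̂_st ≈ 0.6736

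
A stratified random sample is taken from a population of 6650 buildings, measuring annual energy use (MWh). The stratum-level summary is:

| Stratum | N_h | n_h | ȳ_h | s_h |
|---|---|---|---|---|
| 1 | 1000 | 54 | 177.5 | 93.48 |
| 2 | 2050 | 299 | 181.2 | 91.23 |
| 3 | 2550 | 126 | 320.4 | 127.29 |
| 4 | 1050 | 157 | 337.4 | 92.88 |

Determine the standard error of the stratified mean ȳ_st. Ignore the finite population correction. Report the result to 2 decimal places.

SE(ȳ_st) ≈ 5.16

V̂(ȳ_st) = Σ W_h² s_h²/n_h, with W_h = N_h/N and N = 6650:
  stratum 1: (1000/6650)²·93.48²/54 = 3.65932
  stratum 2: (2050/6650)²·91.23²/299 = 2.64526
  stratum 3: (2550/6650)²·127.29²/126 = 18.9084
  stratum 4: (1050/6650)²·92.88²/157 = 1.36987
V̂(ȳ_st) = 26.5829
SE(ȳ_st) = √26.5829 = 5.15586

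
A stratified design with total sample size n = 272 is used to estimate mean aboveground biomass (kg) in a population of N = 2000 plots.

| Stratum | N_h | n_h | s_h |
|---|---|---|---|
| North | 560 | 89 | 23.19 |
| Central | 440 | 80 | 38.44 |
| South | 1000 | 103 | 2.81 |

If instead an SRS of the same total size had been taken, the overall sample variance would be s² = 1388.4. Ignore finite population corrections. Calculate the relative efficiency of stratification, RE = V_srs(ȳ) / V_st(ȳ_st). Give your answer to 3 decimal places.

RE ≈ 3.681

V̂(ȳ_st) = Σ W_h² s_h²/n_h, with W_h = N_h/N and N = 2000:
  stratum North: (560/2000)²·23.19²/89 = 0.473726
  stratum Central: (440/2000)²·38.44²/80 = 0.893968
  stratum South: (1000/2000)²·2.81²/103 = 0.0191653
V_st = 1.38686
V_srs = s²/n = 1388.4/272 = 5.10441
Relative efficiency = V_srs / V_st = 5.10441/1.38686 = 3.6806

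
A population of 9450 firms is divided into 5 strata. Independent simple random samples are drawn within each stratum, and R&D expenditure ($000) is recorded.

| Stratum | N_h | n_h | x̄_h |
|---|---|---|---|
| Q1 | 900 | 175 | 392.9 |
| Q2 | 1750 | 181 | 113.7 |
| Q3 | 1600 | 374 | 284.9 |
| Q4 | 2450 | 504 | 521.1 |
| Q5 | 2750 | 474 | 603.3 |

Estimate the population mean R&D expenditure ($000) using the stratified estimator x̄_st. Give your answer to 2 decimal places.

N = Σ N_h = 9450. Stratum weights W_h = N_h/N.
x̄_st = (900·392.9 + 1750·113.7 + 1600·284.9 + 2450·521.1 + 2750·603.3) / 9450 = 417.3751

x̄_st ≈ 417.38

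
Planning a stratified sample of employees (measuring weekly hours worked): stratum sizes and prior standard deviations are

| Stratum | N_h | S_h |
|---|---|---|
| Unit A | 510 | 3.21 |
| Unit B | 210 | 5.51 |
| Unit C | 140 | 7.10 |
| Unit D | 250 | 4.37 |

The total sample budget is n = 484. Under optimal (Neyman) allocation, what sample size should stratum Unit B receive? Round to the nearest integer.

Neyman allocation: n_h = n · N_h S_h / Σ N_i S_i, with n = 484.
  stratum Unit A: N_h·S_h = 510·3.21 = 1637.10
  stratum Unit B: N_h·S_h = 210·5.51 = 1157.10
  stratum Unit C: N_h·S_h = 140·7.10 = 994.00
  stratum Unit D: N_h·S_h = 250·4.37 = 1092.50
Σ N_h S_h = 4880.70
n for stratum Unit B = 484·1157.10/4880.70 = 114.745 → 115

115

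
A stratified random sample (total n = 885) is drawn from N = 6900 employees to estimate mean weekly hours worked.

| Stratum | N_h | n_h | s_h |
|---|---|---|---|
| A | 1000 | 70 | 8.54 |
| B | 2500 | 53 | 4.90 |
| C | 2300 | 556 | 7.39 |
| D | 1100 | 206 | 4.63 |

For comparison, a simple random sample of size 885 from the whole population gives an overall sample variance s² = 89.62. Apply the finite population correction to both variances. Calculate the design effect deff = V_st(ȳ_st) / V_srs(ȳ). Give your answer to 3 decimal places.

V̂(ȳ_st) = Σ W_h² (1 − n_h/N_h) s_h²/n_h, with W_h = N_h/N and N = 6900:
  stratum A: (1000/6900)²·(1 − 70/1000)·8.54²/70 = 0.0203518
  stratum B: (2500/6900)²·(1 − 53/2500)·4.90²/53 = 0.0582093
  stratum C: (2300/6900)²·(1 − 556/2300)·7.39²/556 = 0.00827542
  stratum D: (1100/6900)²·(1 − 206/1100)·4.63²/206 = 0.00214945
V_st = 0.0889859
V_srs = (1 − 885/6900)·89.62/885 = 0.0882771
deff = V_st / V_srs = 0.0889859/0.0882771 = 1.0080

deff ≈ 1.008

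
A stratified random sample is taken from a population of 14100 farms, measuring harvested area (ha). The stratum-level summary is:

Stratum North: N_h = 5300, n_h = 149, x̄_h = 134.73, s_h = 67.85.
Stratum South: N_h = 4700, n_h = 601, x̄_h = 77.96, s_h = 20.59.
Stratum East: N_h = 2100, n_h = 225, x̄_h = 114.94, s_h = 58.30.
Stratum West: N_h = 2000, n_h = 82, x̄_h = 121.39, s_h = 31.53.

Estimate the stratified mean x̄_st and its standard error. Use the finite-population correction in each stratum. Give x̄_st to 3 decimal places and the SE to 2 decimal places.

x̄_st = Σ W_h x̄_h = (5300·134.73 + 4700·77.96 + 2100·114.94 + 2000·121.39)/14100 = 110.96702
V̂(x̄_st) = Σ W_h² (1 − n_h/N_h) s_h²/n_h, with W_h = N_h/N and N = 14100:
  stratum North: (5300/14100)²·(1 − 149/5300)·67.85²/149 = 4.2427
  stratum South: (4700/14100)²·(1 − 601/4700)·20.59²/601 = 0.0683559
  stratum East: (2100/14100)²·(1 − 225/2100)·58.30²/225 = 0.299183
  stratum West: (2000/14100)²·(1 − 82/2000)·31.53²/82 = 0.233924
V̂(x̄_st) = 4.84417
SE(x̄_st) = √4.84417 = 2.20095

x̄_st ≈ 110.967, SE ≈ 2.20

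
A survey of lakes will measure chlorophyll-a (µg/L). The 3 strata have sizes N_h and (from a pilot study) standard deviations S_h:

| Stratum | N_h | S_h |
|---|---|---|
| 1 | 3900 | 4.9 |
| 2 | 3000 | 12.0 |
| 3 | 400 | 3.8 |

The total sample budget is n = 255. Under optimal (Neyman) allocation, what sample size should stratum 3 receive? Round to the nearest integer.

Neyman allocation: n_h = n · N_h S_h / Σ N_i S_i, with n = 255.
  stratum 1: N_h·S_h = 3900·4.9 = 19110.00
  stratum 2: N_h·S_h = 3000·12.0 = 36000.00
  stratum 3: N_h·S_h = 400·3.8 = 1520.00
Σ N_h S_h = 56630.00
n for stratum 3 = 255·1520.00/56630.00 = 6.844 → 7

7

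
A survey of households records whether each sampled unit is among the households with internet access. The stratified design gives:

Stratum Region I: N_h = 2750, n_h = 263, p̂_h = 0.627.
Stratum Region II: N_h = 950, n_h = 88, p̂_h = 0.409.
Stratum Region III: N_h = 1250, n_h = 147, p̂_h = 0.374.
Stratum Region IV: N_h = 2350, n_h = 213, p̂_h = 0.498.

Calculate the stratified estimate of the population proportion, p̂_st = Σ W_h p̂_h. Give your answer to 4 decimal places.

p̂_st ≈ 0.5138

N = 7300; stratum weights W_h = N_h/N.
p̂_st = Σ W_h p̂_h = (2750·0.627 + 950·0.409 + 1250·0.374 + 2350·0.498)/7300 = 0.51378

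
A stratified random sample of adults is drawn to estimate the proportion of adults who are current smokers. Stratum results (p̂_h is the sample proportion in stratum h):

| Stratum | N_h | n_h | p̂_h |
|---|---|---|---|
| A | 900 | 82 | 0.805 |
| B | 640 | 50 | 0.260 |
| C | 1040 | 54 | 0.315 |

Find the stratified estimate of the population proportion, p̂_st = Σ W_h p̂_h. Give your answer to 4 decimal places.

N = 2580; stratum weights W_h = N_h/N.
p̂_st = Σ W_h p̂_h = (900·0.805 + 640·0.260 + 1040·0.315)/2580 = 0.47229

p̂_st ≈ 0.4723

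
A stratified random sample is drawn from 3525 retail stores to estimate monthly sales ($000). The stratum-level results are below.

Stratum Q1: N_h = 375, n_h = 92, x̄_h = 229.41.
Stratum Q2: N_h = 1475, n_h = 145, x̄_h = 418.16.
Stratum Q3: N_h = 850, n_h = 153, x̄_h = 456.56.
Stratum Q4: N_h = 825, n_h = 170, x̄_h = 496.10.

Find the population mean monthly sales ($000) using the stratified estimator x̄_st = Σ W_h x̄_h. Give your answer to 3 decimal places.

x̄_st ≈ 425.581

N = Σ N_h = 3525. Stratum weights W_h = N_h/N.
x̄_st = (375·229.41 + 1475·418.16 + 850·456.56 + 825·496.10) / 3525 = 425.58106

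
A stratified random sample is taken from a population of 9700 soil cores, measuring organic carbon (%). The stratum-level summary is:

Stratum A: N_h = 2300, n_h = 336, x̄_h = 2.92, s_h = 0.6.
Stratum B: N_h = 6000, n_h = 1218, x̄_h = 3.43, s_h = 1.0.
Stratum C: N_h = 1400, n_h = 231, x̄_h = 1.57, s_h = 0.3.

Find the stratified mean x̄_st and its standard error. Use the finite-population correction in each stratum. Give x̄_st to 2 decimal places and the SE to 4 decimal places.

x̄_st ≈ 3.04, SE ≈ 0.0176

x̄_st = Σ W_h x̄_h = (2300·2.92 + 6000·3.43 + 1400·1.57)/9700 = 3.04062
V̂(x̄_st) = Σ W_h² (1 − n_h/N_h) s_h²/n_h, with W_h = N_h/N and N = 9700:
  stratum A: (2300/9700)²·(1 − 336/2300)·0.6²/336 = 5.14386e-05
  stratum B: (6000/9700)²·(1 − 1218/6000)·1.0²/1218 = 0.000250363
  stratum C: (1400/9700)²·(1 − 231/1400)·0.3²/231 = 6.77688e-06
V̂(x̄_st) = 0.000308578
SE(x̄_st) = √0.000308578 = 0.0175664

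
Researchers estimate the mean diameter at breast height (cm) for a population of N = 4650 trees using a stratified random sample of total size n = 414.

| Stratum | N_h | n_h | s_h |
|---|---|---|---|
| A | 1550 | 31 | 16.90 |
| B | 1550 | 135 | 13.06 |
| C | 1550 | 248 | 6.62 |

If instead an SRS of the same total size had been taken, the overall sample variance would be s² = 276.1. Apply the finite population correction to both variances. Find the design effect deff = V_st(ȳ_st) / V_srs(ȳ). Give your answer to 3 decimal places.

deff ≈ 1.889

V̂(ȳ_st) = Σ W_h² (1 − n_h/N_h) s_h²/n_h, with W_h = N_h/N and N = 4650:
  stratum A: (1550/4650)²·(1 − 31/1550)·16.90²/31 = 1.00322
  stratum B: (1550/4650)²·(1 − 135/1550)·13.06²/135 = 0.128155
  stratum C: (1550/4650)²·(1 − 248/1550)·6.62²/248 = 0.0164931
V_st = 1.14787
V_srs = (1 − 414/4650)·276.1/414 = 0.607532
deff = V_st / V_srs = 1.14787/0.607532 = 1.8894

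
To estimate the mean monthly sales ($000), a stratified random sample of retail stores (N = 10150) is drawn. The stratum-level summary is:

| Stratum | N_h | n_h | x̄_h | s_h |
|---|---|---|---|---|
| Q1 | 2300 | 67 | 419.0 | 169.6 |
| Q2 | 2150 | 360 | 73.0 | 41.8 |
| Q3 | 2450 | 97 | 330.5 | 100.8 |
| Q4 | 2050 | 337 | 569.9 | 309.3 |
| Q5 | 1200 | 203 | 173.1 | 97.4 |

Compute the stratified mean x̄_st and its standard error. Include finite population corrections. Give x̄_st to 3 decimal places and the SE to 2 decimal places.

x̄_st = Σ W_h x̄_h = (2300·419.0 + 2150·73.0 + 2450·330.5 + 2050·569.9 + 1200·173.1)/10150 = 325.75271
V̂(x̄_st) = Σ W_h² (1 − n_h/N_h) s_h²/n_h, with W_h = N_h/N and N = 10150:
  stratum Q1: (2300/10150)²·(1 − 67/2300)·169.6²/67 = 21.4023
  stratum Q2: (2150/10150)²·(1 − 360/2150)·41.8²/360 = 0.181305
  stratum Q3: (2450/10150)²·(1 − 97/2450)·100.8²/97 = 5.86145
  stratum Q4: (2050/10150)²·(1 − 337/2050)·309.3²/337 = 9.67629
  stratum Q5: (1200/10150)²·(1 − 203/1200)·97.4²/203 = 0.542708
V̂(x̄_st) = 37.6641
SE(x̄_st) = √37.6641 = 6.13711

x̄_st ≈ 325.753, SE ≈ 6.14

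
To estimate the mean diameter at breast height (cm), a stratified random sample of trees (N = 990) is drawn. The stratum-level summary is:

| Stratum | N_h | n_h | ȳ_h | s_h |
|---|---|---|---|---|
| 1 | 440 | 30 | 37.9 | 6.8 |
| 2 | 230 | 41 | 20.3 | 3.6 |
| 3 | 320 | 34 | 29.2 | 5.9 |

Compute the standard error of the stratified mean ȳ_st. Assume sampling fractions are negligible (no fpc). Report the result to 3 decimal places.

V̂(ȳ_st) = Σ W_h² s_h²/n_h, with W_h = N_h/N and N = 990:
  stratum 1: (440/990)²·6.8²/30 = 0.304461
  stratum 2: (230/990)²·3.6²/41 = 0.0170611
  stratum 3: (320/990)²·5.9²/34 = 0.106968
V̂(ȳ_st) = 0.42849
SE(ȳ_st) = √0.42849 = 0.654592

SE(ȳ_st) ≈ 0.655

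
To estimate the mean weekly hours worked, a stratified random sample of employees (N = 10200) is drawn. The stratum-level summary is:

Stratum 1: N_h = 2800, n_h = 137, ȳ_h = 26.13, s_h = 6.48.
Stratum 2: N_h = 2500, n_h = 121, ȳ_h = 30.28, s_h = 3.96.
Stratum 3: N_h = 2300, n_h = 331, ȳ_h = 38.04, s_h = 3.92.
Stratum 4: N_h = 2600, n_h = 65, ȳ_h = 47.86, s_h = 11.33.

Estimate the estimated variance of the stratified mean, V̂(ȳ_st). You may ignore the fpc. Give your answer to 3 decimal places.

V̂(ȳ_st) = Σ W_h² s_h²/n_h, with W_h = N_h/N and N = 10200:
  stratum 1: (2800/10200)²·6.48²/137 = 0.0230964
  stratum 2: (2500/10200)²·3.96²/121 = 0.00778547
  stratum 3: (2300/10200)²·3.92²/331 = 0.00236048
  stratum 4: (2600/10200)²·11.33²/65 = 0.12832
V̂(ȳ_st) = 0.161562

V̂(ȳ_st) ≈ 0.162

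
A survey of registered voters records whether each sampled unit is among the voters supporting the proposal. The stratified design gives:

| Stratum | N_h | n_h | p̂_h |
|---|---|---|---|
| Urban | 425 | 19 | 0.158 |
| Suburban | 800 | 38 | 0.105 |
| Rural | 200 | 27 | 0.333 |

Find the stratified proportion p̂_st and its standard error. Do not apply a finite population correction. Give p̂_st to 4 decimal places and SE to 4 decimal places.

p̂_st ≈ 0.1528, SE ≈ 0.0403

N = 1425; stratum weights W_h = N_h/N.
p̂_st = Σ W_h p̂_h = (425·0.158 + 800·0.105 + 200·0.333)/1425 = 0.15281
V̂(p̂_st) = Σ W_h² p̂_h(1−p̂_h)/(n_h−1):
  stratum Urban: (425/1425)²·0.158·0.842/18 = 0.000657423
  stratum Suburban: (800/1425)²·0.105·0.895/37 = 0.000800499
  stratum Rural: (200/1425)²·0.333·0.667/26 = 0.000168278
V̂(p̂_st) = 0.0016262; SE = √V̂ = 0.0403262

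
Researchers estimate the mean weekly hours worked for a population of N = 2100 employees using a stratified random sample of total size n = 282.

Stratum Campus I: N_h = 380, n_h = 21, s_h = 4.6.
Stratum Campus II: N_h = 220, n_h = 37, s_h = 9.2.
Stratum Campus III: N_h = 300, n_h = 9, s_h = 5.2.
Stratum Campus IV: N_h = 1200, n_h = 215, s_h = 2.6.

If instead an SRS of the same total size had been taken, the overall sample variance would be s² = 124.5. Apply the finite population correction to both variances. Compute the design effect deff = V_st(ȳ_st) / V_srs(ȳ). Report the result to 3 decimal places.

deff ≈ 0.314

V̂(ȳ_st) = Σ W_h² (1 − n_h/N_h) s_h²/n_h, with W_h = N_h/N and N = 2100:
  stratum Campus I: (380/2100)²·(1 − 21/380)·4.6²/21 = 0.0311699
  stratum Campus II: (220/2100)²·(1 − 37/220)·9.2²/37 = 0.0208838
  stratum Campus III: (300/2100)²·(1 − 9/300)·5.2²/9 = 0.0594757
  stratum Campus IV: (1200/2100)²·(1 − 215/1200)·2.6²/215 = 0.00842727
V_st = 0.119957
V_srs = (1 − 282/2100)·124.5/282 = 0.382204
deff = V_st / V_srs = 0.119957/0.382204 = 0.3139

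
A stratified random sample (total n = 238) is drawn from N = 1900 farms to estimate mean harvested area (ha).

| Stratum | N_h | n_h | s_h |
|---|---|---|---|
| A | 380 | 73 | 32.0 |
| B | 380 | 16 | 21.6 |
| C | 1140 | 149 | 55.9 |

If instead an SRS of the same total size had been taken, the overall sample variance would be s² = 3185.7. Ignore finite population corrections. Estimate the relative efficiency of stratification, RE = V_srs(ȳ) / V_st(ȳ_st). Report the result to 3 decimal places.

V̂(ȳ_st) = Σ W_h² s_h²/n_h, with W_h = N_h/N and N = 1900:
  stratum A: (380/1900)²·32.0²/73 = 0.561096
  stratum B: (380/1900)²·21.6²/16 = 1.1664
  stratum C: (1140/1900)²·55.9²/149 = 7.54988
V_st = 9.27737
V_srs = s²/n = 3185.7/238 = 13.3853
Relative efficiency = V_srs / V_st = 13.3853/9.27737 = 1.4428

RE ≈ 1.443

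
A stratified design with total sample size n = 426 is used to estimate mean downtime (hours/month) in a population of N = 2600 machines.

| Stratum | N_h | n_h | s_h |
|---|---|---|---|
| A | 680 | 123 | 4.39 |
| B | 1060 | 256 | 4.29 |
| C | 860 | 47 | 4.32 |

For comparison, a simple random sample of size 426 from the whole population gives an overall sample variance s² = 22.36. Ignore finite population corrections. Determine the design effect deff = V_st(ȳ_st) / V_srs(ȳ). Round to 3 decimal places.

V̂(ȳ_st) = Σ W_h² s_h²/n_h, with W_h = N_h/N and N = 2600:
  stratum A: (680/2600)²·4.39²/123 = 0.0107175
  stratum B: (1060/2600)²·4.29²/256 = 0.0119492
  stratum C: (860/2600)²·4.32²/47 = 0.043443
V_st = 0.0661098
V_srs = s²/n = 22.36/426 = 0.0524883
deff = V_st / V_srs = 0.0661098/0.0524883 = 1.2595

deff ≈ 1.260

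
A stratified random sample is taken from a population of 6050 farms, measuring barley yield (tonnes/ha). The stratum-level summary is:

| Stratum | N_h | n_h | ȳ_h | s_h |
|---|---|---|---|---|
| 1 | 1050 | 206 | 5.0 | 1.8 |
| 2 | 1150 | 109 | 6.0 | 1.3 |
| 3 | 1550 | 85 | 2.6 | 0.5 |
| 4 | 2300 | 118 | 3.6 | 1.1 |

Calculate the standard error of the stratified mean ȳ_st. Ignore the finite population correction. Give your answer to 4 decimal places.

V̂(ȳ_st) = Σ W_h² s_h²/n_h, with W_h = N_h/N and N = 6050:
  stratum 1: (1050/6050)²·1.8²/206 = 0.000473746
  stratum 2: (1150/6050)²·1.3²/109 = 0.000560203
  stratum 3: (1550/6050)²·0.5²/85 = 0.000193052
  stratum 4: (2300/6050)²·1.1²/118 = 0.001482
V̂(ȳ_st) = 0.002709
SE(ȳ_st) = √0.002709 = 0.0520481

SE(ȳ_st) ≈ 0.0520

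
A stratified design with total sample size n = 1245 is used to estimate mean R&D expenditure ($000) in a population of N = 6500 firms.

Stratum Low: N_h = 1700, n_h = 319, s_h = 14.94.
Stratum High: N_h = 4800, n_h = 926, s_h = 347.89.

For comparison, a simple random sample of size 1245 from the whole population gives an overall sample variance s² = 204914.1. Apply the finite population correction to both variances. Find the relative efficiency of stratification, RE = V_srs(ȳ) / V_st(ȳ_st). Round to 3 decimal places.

RE ≈ 2.312

V̂(ȳ_st) = Σ W_h² (1 − n_h/N_h) s_h²/n_h, with W_h = N_h/N and N = 6500:
  stratum Low: (1700/6500)²·(1 − 319/1700)·14.94²/319 = 0.03888
  stratum High: (4800/6500)²·(1 − 926/4800)·347.89²/926 = 57.5237
V_st = 57.5626
V_srs = (1 − 1245/6500)·204914.1/1245 = 133.064
Relative efficiency = V_srs / V_st = 133.064/57.5626 = 2.3116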